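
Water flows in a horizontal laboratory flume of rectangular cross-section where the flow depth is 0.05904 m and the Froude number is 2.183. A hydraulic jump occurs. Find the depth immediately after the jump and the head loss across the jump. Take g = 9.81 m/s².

Fr₁ = 2.183 (given).
By Bélanger, y₂/y₁ = ½[√(1 + 8Fr₁²) − 1] = ½[√39.124 − 1] = 2.627.
y₂ = 2.627 × 0.05904 = 0.1551 m.
Head loss: ΔE = (y₂ − y₁)³/(4y₁y₂) = (0.1551 − 0.05904)³/(4×0.05904×0.1551) = 0.0008871/0.03663 = 0.02421 m.

y₂ = 0.1551 m; ΔE = 0.02421 m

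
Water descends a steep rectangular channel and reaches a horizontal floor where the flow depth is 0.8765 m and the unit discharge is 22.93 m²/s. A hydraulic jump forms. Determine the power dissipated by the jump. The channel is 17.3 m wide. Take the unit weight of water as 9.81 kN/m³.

P = 96869 kW

V₁ = q/y₁ = 22.93/0.8765 = 26.16 m/s. Fr₁ = V₁/√(g·y₁) = 26.16/√(9.81×0.8765) = 8.922.
From the momentum equation for a rectangular channel, y₂/y₁ = ½[√(1 + 8Fr₁²) − 1] = ½[√637.76 − 1] = 12.13.
y₂ = 12.13 × 0.8765 = 10.63 m.
Head loss: ΔE = (y₂ − y₁)³/(4y₁y₂) = (10.63 − 0.8765)³/(4×0.8765×10.63) = 927.6/37.27 = 24.89 m.
Q = q·b = 22.93 × 17.3 = 396.7 m³/s. P = γ·Q·ΔE = 9.81 × 396.7 × 24.89 = 96869 kW.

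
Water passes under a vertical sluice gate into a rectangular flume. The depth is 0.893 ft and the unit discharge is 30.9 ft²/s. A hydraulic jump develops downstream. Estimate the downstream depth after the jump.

y₂ = 7.72 ft

V₁ = q/y₁ = 30.9/0.893 = 34.6 ft/s. Fr₁ = V₁/√(g·y₁) = 34.6/√(32.2×0.893) = 6.45.
By Bélanger, y₂/y₁ = ½[√(1 + 8Fr₁²) − 1] = ½[√334.1 − 1] = 8.64.
y₂ = 8.64 × 0.893 = 7.72 ft.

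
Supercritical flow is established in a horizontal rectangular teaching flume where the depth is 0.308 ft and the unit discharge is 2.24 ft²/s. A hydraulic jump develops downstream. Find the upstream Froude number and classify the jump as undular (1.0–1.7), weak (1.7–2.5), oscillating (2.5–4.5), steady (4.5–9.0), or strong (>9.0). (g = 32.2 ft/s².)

V₁ = q/y₁ = 2.24/0.308 = 7.27 ft/s. Fr₁ = V₁/√(g·y₁) = 7.27/√(32.2×0.308) = 2.31.
Fr₁ = 2.31 lies in the weak range.

Fr₁ = 2.31; weak jump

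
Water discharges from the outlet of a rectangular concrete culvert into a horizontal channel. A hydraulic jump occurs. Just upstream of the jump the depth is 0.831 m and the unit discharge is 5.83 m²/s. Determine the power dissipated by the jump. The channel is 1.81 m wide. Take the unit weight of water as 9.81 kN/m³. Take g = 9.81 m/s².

P = 58.1 kW

V₁ = q/y₁ = 5.83/0.831 = 7.02 m/s. Fr₁ = V₁/√(g·y₁) = 7.02/√(9.81×0.831) = 2.46.
From the momentum equation for a rectangular channel, y₂/y₁ = ½[√(1 + 8Fr₁²) − 1] = ½[√49.30 − 1] = 3.01.
y₂ = 3.01 × 0.831 = 2.50 m.
V₂ = q/y₂ = 5.83/2.50 = 2.33 m/s. E₁ = y₁ + V₁²/2g = 3.34 m; E₂ = y₂ + V₂²/2g = 2.78 m. ΔE = E₁ − E₂ = 0.561 m.
Q = q·b = 5.83 × 1.81 = 10.6 m³/s. P = γ·Q·ΔE = 9.81 × 10.6 × 0.561 = 58.1 kW.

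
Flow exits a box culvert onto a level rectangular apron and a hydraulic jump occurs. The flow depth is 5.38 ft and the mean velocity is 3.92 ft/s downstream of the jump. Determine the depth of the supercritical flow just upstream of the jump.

Fr₂ = V₂/√(g·y₂) = 3.92/√(32.2×5.38) = 0.298.
Since the conjugate-depth ratio holds either way, y₁/y₂ = ½[√(1 + 8Fr₂²) − 1] = ½[√1.710 − 1] = 0.154.
y₁ = 0.154 × 5.38 = 0.827 ft.

y₁ = 0.827 ft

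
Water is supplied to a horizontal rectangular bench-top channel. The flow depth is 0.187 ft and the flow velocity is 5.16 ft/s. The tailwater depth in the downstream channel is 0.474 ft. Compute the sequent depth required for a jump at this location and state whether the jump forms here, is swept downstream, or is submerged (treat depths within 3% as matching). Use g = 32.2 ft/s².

y₂ = 0.470 ft; the jump forms here

Fr₁ = V₁/√(g·y₁) = 5.16/√(32.2×0.187) = 2.10.
By Bélanger, y₂/y₁ = ½[√(1 + 8Fr₁²) − 1] = ½[√36.37 − 1] = 2.52.
y₂ = 2.52 × 0.187 = 0.470 ft.
Tailwater y_tw = 0.474 ft: y_tw ≈ y₂, so the jump forms here.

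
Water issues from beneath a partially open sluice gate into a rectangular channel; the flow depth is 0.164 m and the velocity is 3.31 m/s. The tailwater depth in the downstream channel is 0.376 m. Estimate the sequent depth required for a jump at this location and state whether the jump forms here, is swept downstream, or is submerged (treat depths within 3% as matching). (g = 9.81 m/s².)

y₂ = 0.529 m; the jump is swept downstream

Fr₁ = V₁/√(g·y₁) = 3.31/√(9.81×0.164) = 2.61.
Sequent-depth ratio: y₂/y₁ = ½[√(1 + 8Fr₁²) − 1] = ½[√55.48 − 1] = 3.22.
y₂ = 3.22 × 0.164 = 0.529 m.
Tailwater y_tw = 0.376 m: y_tw < y₂, so the jump is swept downstream.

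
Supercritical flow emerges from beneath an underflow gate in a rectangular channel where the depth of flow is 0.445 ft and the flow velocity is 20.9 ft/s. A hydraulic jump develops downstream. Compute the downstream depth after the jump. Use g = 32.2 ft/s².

Fr₁ = V₁/√(g·y₁) = 20.9/√(32.2×0.445) = 5.52.
By Bélanger, y₂/y₁ = ½[√(1 + 8Fr₁²) − 1] = ½[√244.9 − 1] = 7.32.
y₂ = 7.32 × 0.445 = 3.26 ft.

y₂ = 3.26 ft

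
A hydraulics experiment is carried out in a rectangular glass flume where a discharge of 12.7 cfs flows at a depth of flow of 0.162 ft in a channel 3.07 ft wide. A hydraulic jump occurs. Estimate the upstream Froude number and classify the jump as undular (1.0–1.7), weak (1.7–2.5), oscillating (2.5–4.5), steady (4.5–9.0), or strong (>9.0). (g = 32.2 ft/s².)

Fr₁ = 11.2; strong jump

q = Q/b = 12.7/3.07 = 4.14 ft²/s; V₁ = q/y₁ = 25.5 ft/s. Fr₁ = V₁/√(g·y₁) = 11.2.
Fr₁ = 11.2 lies in the strong range.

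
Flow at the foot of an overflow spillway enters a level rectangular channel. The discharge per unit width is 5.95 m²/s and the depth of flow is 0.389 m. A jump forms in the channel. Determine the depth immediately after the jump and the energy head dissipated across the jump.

y₂ = 4.12 m; ΔE = 8.09 m

V₁ = q/y₁ = 5.95/0.389 = 15.3 m/s. Fr₁ = V₁/√(g·y₁) = 15.3/√(9.81×0.389) = 7.83.
From the momentum equation for a rectangular channel, y₂/y₁ = ½[√(1 + 8Fr₁²) − 1] = ½[√491.5 − 1] = 10.6.
y₂ = 10.6 × 0.389 = 4.12 m.
V₂ = q/y₂ = 5.95/4.12 = 1.45 m/s. E₁ = y₁ + V₁²/2g = 12.3 m; E₂ = y₂ + V₂²/2g = 4.22 m. ΔE = E₁ − E₂ = 8.09 m.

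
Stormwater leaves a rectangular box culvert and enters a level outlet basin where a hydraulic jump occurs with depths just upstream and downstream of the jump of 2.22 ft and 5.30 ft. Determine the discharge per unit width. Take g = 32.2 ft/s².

For a rectangular channel the momentum equation gives q² = ½·g·y₁·y₂·(y₁ + y₂) = ½×32.2×2.22×5.30×7.52 = 1425.
q = √1425 = 37.7 ft²/s.

q = 37.7 ft²/s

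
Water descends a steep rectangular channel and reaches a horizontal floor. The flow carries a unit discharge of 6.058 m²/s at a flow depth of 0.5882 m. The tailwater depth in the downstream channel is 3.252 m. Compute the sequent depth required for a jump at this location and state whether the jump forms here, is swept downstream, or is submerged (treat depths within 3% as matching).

V₁ = q/y₁ = 6.058/0.5882 = 10.30 m/s. Fr₁ = V₁/√(g·y₁) = 10.30/√(9.81×0.5882) = 4.288.
From the momentum equation for a rectangular channel, y₂/y₁ = ½[√(1 + 8Fr₁²) − 1] = ½[√148.06 − 1] = 5.584.
y₂ = 5.584 × 0.5882 = 3.285 m.
Tailwater y_tw = 3.252 m: y_tw ≈ y₂, so the jump forms here.

y₂ = 3.285 m; the jump forms here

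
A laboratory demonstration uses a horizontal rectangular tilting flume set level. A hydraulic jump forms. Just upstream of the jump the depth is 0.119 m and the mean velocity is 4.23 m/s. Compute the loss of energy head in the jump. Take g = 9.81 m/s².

Fr₁ = V₁/√(g·y₁) = 4.23/√(9.81×0.119) = 3.92.
Conjugate-depth relation: y₂/y₁ = ½[√(1 + 8Fr₁²) − 1] = ½[√123.6 − 1] = 5.06.
y₂ = 5.06 × 0.119 = 0.602 m.
q = V₁·y₁ = 4.23 × 0.119 = 0.503 m²/s. V₂ = q/y₂ = 0.503/0.602 = 0.836 m/s. E₁ = y₁ + V₁²/2g = 1.03 m; E₂ = y₂ + V₂²/2g = 0.638 m. ΔE = E₁ − E₂ = 0.393 m.

ΔE = 0.393 m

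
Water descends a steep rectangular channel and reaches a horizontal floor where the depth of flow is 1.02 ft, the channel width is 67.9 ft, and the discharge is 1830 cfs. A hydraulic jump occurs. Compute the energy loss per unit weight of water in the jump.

q = Q/b = 1830/67.9 = 27.0 ft²/s; V₁ = q/y₁ = 26.4 ft/s. Fr₁ = V₁/√(g·y₁) = 4.61.
Conjugate-depth relation: y₂/y₁ = ½[√(1 + 8Fr₁²) − 1] = ½[√171.1 − 1] = 6.04.
y₂ = 6.04 × 1.02 = 6.16 ft.
V₂ = q/y₂ = 27.0/6.16 = 4.38 ft/s. E₁ = y₁ + V₁²/2g = 11.9 ft; E₂ = y₂ + V₂²/2g = 6.46 ft. ΔE = E₁ − E₂ = 5.40 ft.

ΔE = 5.40 ft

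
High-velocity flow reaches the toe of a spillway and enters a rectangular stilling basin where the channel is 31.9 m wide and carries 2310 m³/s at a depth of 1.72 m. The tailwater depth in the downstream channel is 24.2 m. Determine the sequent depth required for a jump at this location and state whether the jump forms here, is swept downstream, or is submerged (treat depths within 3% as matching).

q = Q/b = 2310/31.9 = 72.4 m²/s; V₁ = q/y₁ = 42.1 m/s. Fr₁ = V₁/√(g·y₁) = 10.2.
From the momentum equation for a rectangular channel, y₂/y₁ = ½[√(1 + 8Fr₁²) − 1] = ½[√841.4 − 1] = 14.0.
y₂ = 14.0 × 1.72 = 24.1 m.
Tailwater y_tw = 24.2 m: y_tw ≈ y₂, so the jump forms here.

y₂ = 24.1 m; the jump forms here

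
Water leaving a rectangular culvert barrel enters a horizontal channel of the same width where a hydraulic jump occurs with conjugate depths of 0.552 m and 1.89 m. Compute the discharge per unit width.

For a rectangular channel the momentum equation gives q² = ½·g·y₁·y₂·(y₁ + y₂) = ½×9.81×0.552×1.89×2.44 = 12.5.
q = √12.5 = 3.54 m²/s.

q = 3.54 m²/s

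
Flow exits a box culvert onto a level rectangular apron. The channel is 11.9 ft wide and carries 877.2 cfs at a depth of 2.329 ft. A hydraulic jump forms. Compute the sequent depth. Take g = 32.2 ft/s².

y₂ = 10.93 ft

q = Q/b = 877.2/11.9 = 73.71 ft²/s; V₁ = q/y₁ = 31.65 ft/s. Fr₁ = V₁/√(g·y₁) = 3.655.
Bélanger equation: y₂/y₁ = ½[√(1 + 8Fr₁²) − 1] = ½[√107.86 − 1] = 4.693.
y₂ = 4.693 × 2.329 = 10.93 ft.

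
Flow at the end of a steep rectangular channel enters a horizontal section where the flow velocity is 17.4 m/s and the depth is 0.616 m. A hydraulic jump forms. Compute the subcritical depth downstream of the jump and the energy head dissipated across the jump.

y₂ = 5.87 m; ΔE = 10.0 m

Fr₁ = V₁/√(g·y₁) = 17.4/√(9.81×0.616) = 7.08.
From the momentum equation for a rectangular channel, y₂/y₁ = ½[√(1 + 8Fr₁²) − 1] = ½[√401.8 − 1] = 9.52.
y₂ = 9.52 × 0.616 = 5.87 m.
q = V₁·y₁ = 17.4 × 0.616 = 10.7 m²/s. V₂ = q/y₂ = 10.7/5.87 = 1.83 m/s. E₁ = y₁ + V₁²/2g = 16.0 m; E₂ = y₂ + V₂²/2g = 6.04 m. ΔE = E₁ − E₂ = 10.0 m.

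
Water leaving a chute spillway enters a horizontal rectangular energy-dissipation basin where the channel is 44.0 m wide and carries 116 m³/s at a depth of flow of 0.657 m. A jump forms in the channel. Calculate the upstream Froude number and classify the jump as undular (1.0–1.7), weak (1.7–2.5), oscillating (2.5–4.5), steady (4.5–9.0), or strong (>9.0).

Fr₁ = 1.58; undular jump

q = Q/b = 116/44.0 = 2.64 m²/s; V₁ = q/y₁ = 4.01 m/s. Fr₁ = V₁/√(g·y₁) = 1.58.
Fr₁ = 1.58 lies in the undular range.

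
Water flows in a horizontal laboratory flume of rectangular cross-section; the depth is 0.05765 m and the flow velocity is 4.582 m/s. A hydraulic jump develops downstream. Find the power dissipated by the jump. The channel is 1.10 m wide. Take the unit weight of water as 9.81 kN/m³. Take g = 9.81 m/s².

P = 1.832 kW

Fr₁ = V₁/√(g·y₁) = 4.582/√(9.81×0.05765) = 6.093.
Bélanger equation: y₂/y₁ = ½[√(1 + 8Fr₁²) − 1] = ½[√297.98 − 1] = 8.131.
y₂ = 8.131 × 0.05765 = 0.4688 m.
Head loss: ΔE = (y₂ − y₁)³/(4y₁y₂) = (0.4688 − 0.05765)³/(4×0.05765×0.4688) = 0.06948/0.1081 = 0.6428 m.
q = V₁·y₁ = 4.582 × 0.05765 = 0.2642 m²/s. Q = q·b = 0.2642 × 1.10 = 0.2906 m³/s. P = γ·Q·ΔE = 9.81 × 0.2906 × 0.6428 = 1.832 kW.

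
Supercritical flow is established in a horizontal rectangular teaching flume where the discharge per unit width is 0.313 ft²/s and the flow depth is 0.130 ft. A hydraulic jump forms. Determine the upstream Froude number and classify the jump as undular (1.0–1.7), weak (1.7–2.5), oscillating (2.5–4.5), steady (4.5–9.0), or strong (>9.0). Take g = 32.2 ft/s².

V₁ = q/y₁ = 0.313/0.130 = 2.41 ft/s. Fr₁ = V₁/√(g·y₁) = 2.41/√(32.2×0.130) = 1.18.
Fr₁ = 1.18 lies in the undular range.

Fr₁ = 1.18; undular jump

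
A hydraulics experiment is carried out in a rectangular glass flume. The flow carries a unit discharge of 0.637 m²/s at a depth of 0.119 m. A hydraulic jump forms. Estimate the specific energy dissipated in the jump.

V₁ = q/y₁ = 0.637/0.119 = 5.35 m/s. Fr₁ = V₁/√(g·y₁) = 5.35/√(9.81×0.119) = 4.95.
By Bélanger, y₂/y₁ = ½[√(1 + 8Fr₁²) − 1] = ½[√197.4 − 1] = 6.52.
y₂ = 6.52 × 0.119 = 0.776 m.
Head loss: ΔE = (y₂ − y₁)³/(4y₁y₂) = (0.776 − 0.119)³/(4×0.119×0.776) = 0.284/0.370 = 0.769 m.

ΔE = 0.769 m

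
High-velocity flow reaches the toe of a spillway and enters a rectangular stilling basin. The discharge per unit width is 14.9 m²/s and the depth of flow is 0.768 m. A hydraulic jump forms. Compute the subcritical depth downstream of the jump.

V₁ = q/y₁ = 14.9/0.768 = 19.4 m/s. Fr₁ = V₁/√(g·y₁) = 19.4/√(9.81×0.768) = 7.07.
From the momentum equation for a rectangular channel, y₂/y₁ = ½[√(1 + 8Fr₁²) − 1] = ½[√400.7 − 1] = 9.51.
y₂ = 9.51 × 0.768 = 7.30 m.

y₂ = 7.30 m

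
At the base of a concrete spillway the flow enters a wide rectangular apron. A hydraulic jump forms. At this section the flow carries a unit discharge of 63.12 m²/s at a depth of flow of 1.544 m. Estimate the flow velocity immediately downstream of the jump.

V₂ = 2.846 m/s

V₁ = q/y₁ = 63.12/1.544 = 40.88 m/s. Fr₁ = V₁/√(g·y₁) = 40.88/√(9.81×1.544) = 10.50.
By Bélanger, y₂/y₁ = ½[√(1 + 8Fr₁²) − 1] = ½[√883.70 − 1] = 14.36.
y₂ = 14.36 × 1.544 = 22.18 m.
V₂ = q/y₂ = 63.12/22.18 = 2.846 m/s.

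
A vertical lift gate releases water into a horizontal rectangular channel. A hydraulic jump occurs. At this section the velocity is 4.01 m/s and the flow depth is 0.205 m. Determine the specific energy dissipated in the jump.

Fr₁ = V₁/√(g·y₁) = 4.01/√(9.81×0.205) = 2.83.
From the momentum equation for a rectangular channel, y₂/y₁ = ½[√(1 + 8Fr₁²) − 1] = ½[√64.97 − 1] = 3.53.
y₂ = 3.53 × 0.205 = 0.724 m.
Head loss: ΔE = (y₂ − y₁)³/(4y₁y₂) = (0.724 − 0.205)³/(4×0.205×0.724) = 0.140/0.593 = 0.235 m.

ΔE = 0.235 m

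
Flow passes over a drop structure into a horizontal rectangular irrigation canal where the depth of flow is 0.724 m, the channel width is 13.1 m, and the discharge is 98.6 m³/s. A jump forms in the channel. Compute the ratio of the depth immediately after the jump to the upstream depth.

y₂/y₁ = 5.04

q = Q/b = 98.6/13.1 = 7.53 m²/s; V₁ = q/y₁ = 10.4 m/s. Fr₁ = V₁/√(g·y₁) = 3.90.
By Bélanger, y₂/y₁ = ½[√(1 + 8Fr₁²) − 1] = ½[√122.7 − 1] = 5.04.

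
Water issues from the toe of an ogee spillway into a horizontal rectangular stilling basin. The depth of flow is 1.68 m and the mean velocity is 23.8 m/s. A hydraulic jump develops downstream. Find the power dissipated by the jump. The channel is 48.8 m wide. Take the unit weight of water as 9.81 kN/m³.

Fr₁ = V₁/√(g·y₁) = 23.8/√(9.81×1.68) = 5.86.
Conjugate-depth relation: y₂/y₁ = ½[√(1 + 8Fr₁²) − 1] = ½[√276.0 − 1] = 7.81.
y₂ = 7.81 × 1.68 = 13.1 m.
Head loss: ΔE = (y₂ − y₁)³/(4y₁y₂) = (13.1 − 1.68)³/(4×1.68×13.1) = 1495/88.1 = 17.0 m.
q = V₁·y₁ = 23.8 × 1.68 = 40.0 m²/s. Q = q·b = 40.0 × 48.8 = 1951 m³/s. P = γ·Q·ΔE = 9.81 × 1951 × 17.0 = 324690 kW.

P = 324690 kW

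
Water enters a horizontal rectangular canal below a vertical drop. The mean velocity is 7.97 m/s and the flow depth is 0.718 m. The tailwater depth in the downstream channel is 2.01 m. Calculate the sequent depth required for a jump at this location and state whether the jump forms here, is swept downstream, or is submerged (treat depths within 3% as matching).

Fr₁ = V₁/√(g·y₁) = 7.97/√(9.81×0.718) = 3.00.
Conjugate-depth relation: y₂/y₁ = ½[√(1 + 8Fr₁²) − 1] = ½[√73.15 − 1] = 3.78.
y₂ = 3.78 × 0.718 = 2.71 m.
Tailwater y_tw = 2.01 m: y_tw < y₂, so the jump is swept downstream.

y₂ = 2.71 m; the jump is swept downstream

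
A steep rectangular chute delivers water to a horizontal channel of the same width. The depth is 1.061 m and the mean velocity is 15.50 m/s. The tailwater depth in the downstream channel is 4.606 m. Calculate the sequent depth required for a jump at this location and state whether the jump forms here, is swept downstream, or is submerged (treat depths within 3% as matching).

y₂ = 6.698 m; the jump is swept downstream

Fr₁ = V₁/√(g·y₁) = 15.50/√(9.81×1.061) = 4.804.
Sequent-depth ratio: y₂/y₁ = ½[√(1 + 8Fr₁²) − 1] = ½[√185.66 − 1] = 6.313.
y₂ = 6.313 × 1.061 = 6.698 m.
Tailwater y_tw = 4.606 m: y_tw < y₂, so the jump is swept downstream.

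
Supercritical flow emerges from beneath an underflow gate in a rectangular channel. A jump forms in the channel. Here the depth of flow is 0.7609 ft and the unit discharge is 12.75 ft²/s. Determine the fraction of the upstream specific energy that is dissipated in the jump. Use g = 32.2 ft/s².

V₁ = q/y₁ = 12.75/0.7609 = 16.76 ft/s. Fr₁ = V₁/√(g·y₁) = 16.76/√(32.2×0.7609) = 3.385.
Conjugate-depth relation: y₂/y₁ = ½[√(1 + 8Fr₁²) − 1] = ½[√92.679 − 1] = 4.314.
y₂ = 4.314 × 0.7609 = 3.282 ft.
E₁ = y₁ + V₁²/2g = 5.121 ft. ΔE = (y₂ − y₁)³/(4y₁y₂) = 1.604 ft. ΔE/E₁ = 1.604/5.121 = 0.313.

ΔE/E₁ = 0.313 (31.3%)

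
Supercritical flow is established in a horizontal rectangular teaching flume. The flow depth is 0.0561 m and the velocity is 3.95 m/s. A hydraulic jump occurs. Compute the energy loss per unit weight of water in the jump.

Fr₁ = V₁/√(g·y₁) = 3.95/√(9.81×0.0561) = 5.32.
By Bélanger, y₂/y₁ = ½[√(1 + 8Fr₁²) − 1] = ½[√227.8 − 1] = 7.05.
y₂ = 7.05 × 0.0561 = 0.395 m.
q = V₁·y₁ = 3.95 × 0.0561 = 0.222 m²/s. V₂ = q/y₂ = 0.222/0.395 = 0.561 m/s. E₁ = y₁ + V₁²/2g = 0.851 m; E₂ = y₂ + V₂²/2g = 0.411 m. ΔE = E₁ − E₂ = 0.440 m.

ΔE = 0.440 m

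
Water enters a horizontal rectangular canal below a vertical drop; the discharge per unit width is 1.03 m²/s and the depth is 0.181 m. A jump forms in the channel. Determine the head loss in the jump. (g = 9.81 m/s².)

V₁ = q/y₁ = 1.03/0.181 = 5.69 m/s. Fr₁ = V₁/√(g·y₁) = 5.69/√(9.81×0.181) = 4.27.
Bélanger equation: y₂/y₁ = ½[√(1 + 8Fr₁²) − 1] = ½[√146.9 − 1] = 5.56.
y₂ = 5.56 × 0.181 = 1.01 m.
V₂ = q/y₂ = 1.03/1.01 = 1.02 m/s. E₁ = y₁ + V₁²/2g = 1.83 m; E₂ = y₂ + V₂²/2g = 1.06 m. ΔE = E₁ − E₂ = 0.772 m.

ΔE = 0.772 m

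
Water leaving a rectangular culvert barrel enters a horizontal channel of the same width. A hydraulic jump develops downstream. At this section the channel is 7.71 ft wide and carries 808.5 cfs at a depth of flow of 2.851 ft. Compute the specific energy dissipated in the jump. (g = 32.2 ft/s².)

ΔE = 8.884 ft

q = Q/b = 808.5/7.71 = 104.9 ft²/s; V₁ = q/y₁ = 36.78 ft/s. Fr₁ = V₁/√(g·y₁) = 3.839.
By Bélanger, y₂/y₁ = ½[√(1 + 8Fr₁²) − 1] = ½[√118.89 − 1] = 4.952.
y₂ = 4.952 × 2.851 = 14.12 ft.
V₂ = q/y₂ = 104.9/14.12 = 7.428 ft/s. E₁ = y₁ + V₁²/2g = 23.86 ft; E₂ = y₂ + V₂²/2g = 14.97 ft. ΔE = E₁ − E₂ = 8.884 ft.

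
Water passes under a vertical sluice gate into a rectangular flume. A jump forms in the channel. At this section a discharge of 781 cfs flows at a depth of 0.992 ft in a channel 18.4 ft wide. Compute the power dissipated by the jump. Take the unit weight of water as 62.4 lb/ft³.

P = 1685 hp

q = Q/b = 781/18.4 = 42.4 ft²/s; V₁ = q/y₁ = 42.8 ft/s. Fr₁ = V₁/√(g·y₁) = 7.57.
By Bélanger, y₂/y₁ = ½[√(1 + 8Fr₁²) − 1] = ½[√459.5 − 1] = 10.2.
y₂ = 10.2 × 0.992 = 10.1 ft.
Head loss: ΔE = (y₂ − y₁)³/(4y₁y₂) = (10.1 − 0.992)³/(4×0.992×10.1) = 765/40.2 = 19.0 ft.
P = γ·Q·ΔE/550 = 62.4 × 781 × 19.0 / 550 = 1685 hp.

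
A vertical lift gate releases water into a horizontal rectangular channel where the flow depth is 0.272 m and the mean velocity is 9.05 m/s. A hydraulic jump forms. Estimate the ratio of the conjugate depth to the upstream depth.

y₂/y₁ = 7.35

Fr₁ = V₁/√(g·y₁) = 9.05/√(9.81×0.272) = 5.54.
Sequent-depth ratio: y₂/y₁ = ½[√(1 + 8Fr₁²) − 1] = ½[√246.6 − 1] = 7.35.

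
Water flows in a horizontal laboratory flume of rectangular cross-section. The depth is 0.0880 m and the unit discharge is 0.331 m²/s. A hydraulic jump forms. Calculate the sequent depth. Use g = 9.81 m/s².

V₁ = q/y₁ = 0.331/0.0880 = 3.76 m/s. Fr₁ = V₁/√(g·y₁) = 3.76/√(9.81×0.0880) = 4.05.
From the momentum equation for a rectangular channel, y₂/y₁ = ½[√(1 + 8Fr₁²) − 1] = ½[√132.1 − 1] = 5.25.
y₂ = 5.25 × 0.0880 = 0.462 m.

y₂ = 0.462 m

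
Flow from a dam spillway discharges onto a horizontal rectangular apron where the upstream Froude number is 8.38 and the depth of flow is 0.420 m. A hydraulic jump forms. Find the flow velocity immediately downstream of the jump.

Fr₁ = 8.38 (given).
Conjugate-depth relation: y₂/y₁ = ½[√(1 + 8Fr₁²) − 1] = ½[√562.8 − 1] = 11.4.
y₂ = 11.4 × 0.420 = 4.77 m.
V₁ = Fr₁·√(g·y₁) = 8.38×√(9.81×0.420) = 17.0 m/s; q = V₁·y₁ = 7.14 m²/s.
V₂ = q/y₂ = 7.14/4.77 = 1.50 m/s.

V₂ = 1.50 m/s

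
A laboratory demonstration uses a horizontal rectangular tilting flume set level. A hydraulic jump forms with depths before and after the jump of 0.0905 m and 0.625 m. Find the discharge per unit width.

For a rectangular channel the momentum equation gives q² = ½·g·y₁·y₂·(y₁ + y₂) = ½×9.81×0.0905×0.625×0.716 = 0.199.
q = √0.199 = 0.446 m²/s.

q = 0.446 m²/s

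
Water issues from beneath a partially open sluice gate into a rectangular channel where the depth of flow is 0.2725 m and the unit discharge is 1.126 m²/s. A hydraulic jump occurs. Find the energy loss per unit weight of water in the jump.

ΔE = 0.2055 m

V₁ = q/y₁ = 1.126/0.2725 = 4.132 m/s. Fr₁ = V₁/√(g·y₁) = 4.132/√(9.81×0.2725) = 2.527.
Sequent-depth ratio: y₂/y₁ = ½[√(1 + 8Fr₁²) − 1] = ½[√52.097 − 1] = 3.109.
y₂ = 3.109 × 0.2725 = 0.8472 m.
Head loss: ΔE = (y₂ − y₁)³/(4y₁y₂) = (0.8472 − 0.2725)³/(4×0.2725×0.8472) = 0.1898/0.9234 = 0.2055 m.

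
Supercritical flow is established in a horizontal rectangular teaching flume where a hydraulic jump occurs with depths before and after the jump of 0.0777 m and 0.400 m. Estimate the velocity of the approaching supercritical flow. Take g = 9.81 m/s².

For a rectangular channel the momentum equation gives q² = ½·g·y₁·y₂·(y₁ + y₂) = ½×9.81×0.0777×0.400×0.478 = 0.0728.
q = √0.0728 = 0.270 m²/s.
V₁ = q/y₁ = 0.270/0.0777 = 3.47 m/s.

V₁ = 3.47 m/s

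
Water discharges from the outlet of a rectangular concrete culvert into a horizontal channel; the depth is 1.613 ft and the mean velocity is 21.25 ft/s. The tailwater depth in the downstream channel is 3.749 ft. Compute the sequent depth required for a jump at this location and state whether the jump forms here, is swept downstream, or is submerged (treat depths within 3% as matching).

y₂ = 5.968 ft; the jump is swept downstream

Fr₁ = V₁/√(g·y₁) = 21.25/√(32.2×1.613) = 2.949.
Sequent-depth ratio: y₂/y₁ = ½[√(1 + 8Fr₁²) − 1] = ½[√70.553 − 1] = 3.700.
y₂ = 3.700 × 1.613 = 5.968 ft.
Tailwater y_tw = 3.749 ft: y_tw < y₂, so the jump is swept downstream.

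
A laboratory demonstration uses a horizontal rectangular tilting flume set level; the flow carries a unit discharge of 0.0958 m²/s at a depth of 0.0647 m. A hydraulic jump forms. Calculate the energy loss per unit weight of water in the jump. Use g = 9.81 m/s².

V₁ = q/y₁ = 0.0958/0.0647 = 1.48 m/s. Fr₁ = V₁/√(g·y₁) = 1.48/√(9.81×0.0647) = 1.86.
Sequent-depth ratio: y₂/y₁ = ½[√(1 + 8Fr₁²) − 1] = ½[√28.63 − 1] = 2.18.
y₂ = 2.18 × 0.0647 = 0.141 m.
V₂ = q/y₂ = 0.0958/0.141 = 0.681 m/s. E₁ = y₁ + V₁²/2g = 0.176 m; E₂ = y₂ + V₂²/2g = 0.164 m. ΔE = E₁ − E₂ = 0.0121 m.

ΔE = 0.0121 m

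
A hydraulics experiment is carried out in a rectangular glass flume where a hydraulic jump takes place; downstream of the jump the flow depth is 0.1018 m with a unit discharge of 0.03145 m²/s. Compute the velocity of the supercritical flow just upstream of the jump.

V₂ = q/y₂ = 0.03145/0.1018 = 0.3089 m/s; Fr₂ = V₂/√(g·y₂) = 0.3091.
Applying the sequent-depth relation in reverse, y₁/y₂ = ½[√(1 + 8Fr₂²) − 1] = ½[√1.7646 − 1] = 0.1642.
y₁ = 0.1642 × 0.1018 = 0.01671 m.
V₁ = q/y₁ = 0.03145/0.01671 = 1.882 m/s.

V₁ = 1.882 m/s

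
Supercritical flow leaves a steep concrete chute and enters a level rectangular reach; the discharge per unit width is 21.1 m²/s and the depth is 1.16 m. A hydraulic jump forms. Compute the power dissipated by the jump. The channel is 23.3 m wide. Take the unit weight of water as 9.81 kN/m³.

V₁ = q/y₁ = 21.1/1.16 = 18.2 m/s. Fr₁ = V₁/√(g·y₁) = 18.2/√(9.81×1.16) = 5.39.
Bélanger equation: y₂/y₁ = ½[√(1 + 8Fr₁²) − 1] = ½[√233.6 − 1] = 7.14.
y₂ = 7.14 × 1.16 = 8.28 m.
V₂ = q/y₂ = 21.1/8.28 = 2.55 m/s. E₁ = y₁ + V₁²/2g = 18.0 m; E₂ = y₂ + V₂²/2g = 8.62 m. ΔE = E₁ − E₂ = 9.41 m.
Q = q·b = 21.1 × 23.3 = 492 m³/s. P = γ·Q·ΔE = 9.81 × 492 × 9.41 = 45375 kW.

P = 45375 kW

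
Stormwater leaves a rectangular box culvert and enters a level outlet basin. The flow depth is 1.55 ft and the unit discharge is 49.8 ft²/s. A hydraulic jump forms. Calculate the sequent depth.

y₂ = 9.22 ft

V₁ = q/y₁ = 49.8/1.55 = 32.1 ft/s. Fr₁ = V₁/√(g·y₁) = 32.1/√(32.2×1.55) = 4.55.
Conjugate-depth relation: y₂/y₁ = ½[√(1 + 8Fr₁²) − 1] = ½[√166.5 − 1] = 5.95.
y₂ = 5.95 × 1.55 = 9.22 ft.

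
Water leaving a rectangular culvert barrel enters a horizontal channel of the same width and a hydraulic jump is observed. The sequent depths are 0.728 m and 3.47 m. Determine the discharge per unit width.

q = 7.21 m²/s

For a rectangular channel the momentum equation gives q² = ½·g·y₁·y₂·(y₁ + y₂) = ½×9.81×0.728×3.47×4.20 = 52.0.
q = √52.0 = 7.21 m²/s.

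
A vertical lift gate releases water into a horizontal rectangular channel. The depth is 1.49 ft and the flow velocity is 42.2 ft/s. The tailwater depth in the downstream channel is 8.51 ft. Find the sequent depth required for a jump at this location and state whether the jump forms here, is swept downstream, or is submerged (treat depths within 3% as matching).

y₂ = 12.1 ft; the jump is swept downstream

Fr₁ = V₁/√(g·y₁) = 42.2/√(32.2×1.49) = 6.09.
Sequent-depth ratio: y₂/y₁ = ½[√(1 + 8Fr₁²) − 1] = ½[√297.9 − 1] = 8.13.
y₂ = 8.13 × 1.49 = 12.1 ft.
Tailwater y_tw = 8.51 ft: y_tw < y₂, so the jump is swept downstream.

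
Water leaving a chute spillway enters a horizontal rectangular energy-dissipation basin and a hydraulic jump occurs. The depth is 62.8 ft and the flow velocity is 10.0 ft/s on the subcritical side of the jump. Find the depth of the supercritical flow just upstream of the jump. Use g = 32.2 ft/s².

Fr₂ = V₂/√(g·y₂) = 10.0/√(32.2×62.8) = 0.222.
Since the conjugate-depth ratio holds either way, y₁/y₂ = ½[√(1 + 8Fr₂²) − 1] = ½[√1.396 − 1] = 0.0907.
y₁ = 0.0907 × 62.8 = 5.69 ft.

y₁ = 5.69 ft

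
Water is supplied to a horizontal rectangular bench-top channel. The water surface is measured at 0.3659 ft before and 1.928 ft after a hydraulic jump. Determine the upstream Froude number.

Fr₁ = 4.064

For a rectangular channel the momentum equation gives q² = ½·g·y₁·y₂·(y₁ + y₂) = ½×32.2×0.3659×1.928×2.294 = 26.05.
q = √26.05 = 5.104 ft²/s.
V₁ = q/y₁ = 13.95 ft/s; Fr₁ = V₁/√(g·y₁) = 4.064.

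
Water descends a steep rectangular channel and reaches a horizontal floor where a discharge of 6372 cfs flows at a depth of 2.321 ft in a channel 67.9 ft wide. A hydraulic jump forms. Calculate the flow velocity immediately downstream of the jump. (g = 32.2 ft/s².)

q = Q/b = 6372/67.9 = 93.84 ft²/s; V₁ = q/y₁ = 40.43 ft/s. Fr₁ = V₁/√(g·y₁) = 4.677.
Sequent-depth ratio: y₂/y₁ = ½[√(1 + 8Fr₁²) − 1] = ½[√175.99 − 1] = 6.133.
y₂ = 6.133 × 2.321 = 14.23 ft.
V₂ = q/y₂ = 93.84/14.23 = 6.592 ft/s.

V₂ = 6.592 ft/s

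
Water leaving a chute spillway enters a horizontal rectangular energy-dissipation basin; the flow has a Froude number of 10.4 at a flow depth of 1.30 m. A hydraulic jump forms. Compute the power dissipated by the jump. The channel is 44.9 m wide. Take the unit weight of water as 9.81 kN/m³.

Fr₁ = 10.4 (given).
Sequent-depth ratio: y₂/y₁ = ½[√(1 + 8Fr₁²) − 1] = ½[√866.3 − 1] = 14.2.
y₂ = 14.2 × 1.30 = 18.5 m.
V₁ = Fr₁·√(g·y₁) = 10.4×√(9.81×1.30) = 37.1 m/s; q = V₁·y₁ = 48.3 m²/s. V₂ = q/y₂ = 48.3/18.5 = 2.61 m/s. E₁ = y₁ + V₁²/2g = 71.6 m; E₂ = y₂ + V₂²/2g = 18.8 m. ΔE = E₁ − E₂ = 52.8 m.
Q = q·b = 48.3 × 44.9 = 2168 m³/s. P = γ·Q·ΔE = 9.81 × 2168 × 52.8 = 1122344 kW.

P = 1122344 kW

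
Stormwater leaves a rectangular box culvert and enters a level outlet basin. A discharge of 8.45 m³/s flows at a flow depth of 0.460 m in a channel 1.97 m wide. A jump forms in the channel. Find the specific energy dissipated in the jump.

q = Q/b = 8.45/1.97 = 4.29 m²/s; V₁ = q/y₁ = 9.32 m/s. Fr₁ = V₁/√(g·y₁) = 4.39.
By Bélanger, y₂/y₁ = ½[√(1 + 8Fr₁²) − 1] = ½[√155.1 − 1] = 5.73.
y₂ = 5.73 × 0.460 = 2.63 m.
Head loss: ΔE = (y₂ − y₁)³/(4y₁y₂) = (2.63 − 0.460)³/(4×0.460×2.63) = 10.3/4.85 = 2.12 m.

ΔE = 2.12 m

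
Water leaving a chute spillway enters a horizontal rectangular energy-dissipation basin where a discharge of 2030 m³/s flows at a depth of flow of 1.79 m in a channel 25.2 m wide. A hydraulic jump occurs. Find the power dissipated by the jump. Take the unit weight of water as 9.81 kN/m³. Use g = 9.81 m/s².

P = 1557922 kW

q = Q/b = 2030/25.2 = 80.6 m²/s; V₁ = q/y₁ = 45.0 m/s. Fr₁ = V₁/√(g·y₁) = 10.7.
Conjugate-depth relation: y₂/y₁ = ½[√(1 + 8Fr₁²) − 1] = ½[√923.7 − 1] = 14.7.
y₂ = 14.7 × 1.79 = 26.3 m.
V₂ = q/y₂ = 80.6/26.3 = 3.06 m/s. E₁ = y₁ + V₁²/2g = 105 m; E₂ = y₂ + V₂²/2g = 26.8 m. ΔE = E₁ − E₂ = 78.2 m.
P = γ·Q·ΔE = 9.81 × 2030 × 78.2 = 1557922 kW.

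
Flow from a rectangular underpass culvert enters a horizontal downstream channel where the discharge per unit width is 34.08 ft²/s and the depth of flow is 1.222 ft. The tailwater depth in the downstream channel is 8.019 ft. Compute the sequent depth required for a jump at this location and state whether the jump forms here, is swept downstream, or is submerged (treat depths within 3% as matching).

y₂ = 7.097 ft; the jump is submerged

V₁ = q/y₁ = 34.08/1.222 = 27.89 ft/s. Fr₁ = V₁/√(g·y₁) = 27.89/√(32.2×1.222) = 4.446.
Bélanger equation: y₂/y₁ = ½[√(1 + 8Fr₁²) − 1] = ½[√159.13 − 1] = 5.807.
y₂ = 5.807 × 1.222 = 7.097 ft.
Tailwater y_tw = 8.019 ft: y_tw > y₂, so the jump is submerged.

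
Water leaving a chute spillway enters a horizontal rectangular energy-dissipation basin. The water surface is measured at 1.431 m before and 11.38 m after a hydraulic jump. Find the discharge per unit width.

q = 31.99 m²/s

For a rectangular channel the momentum equation gives q² = ½·g·y₁·y₂·(y₁ + y₂) = ½×9.81×1.431×11.38×12.81 = 1023.
q = √1023 = 31.99 m²/s.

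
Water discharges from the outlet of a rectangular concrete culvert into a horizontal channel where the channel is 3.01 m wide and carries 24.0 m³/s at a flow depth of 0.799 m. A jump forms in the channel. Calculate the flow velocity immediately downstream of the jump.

q = Q/b = 24.0/3.01 = 7.97 m²/s; V₁ = q/y₁ = 9.98 m/s. Fr₁ = V₁/√(g·y₁) = 3.56.
Bélanger equation: y₂/y₁ = ½[√(1 + 8Fr₁²) − 1] = ½[√102.6 − 1] = 4.57.
y₂ = 4.57 × 0.799 = 3.65 m.
V₂ = q/y₂ = 7.97/3.65 = 2.19 m/s.

V₂ = 2.19 m/s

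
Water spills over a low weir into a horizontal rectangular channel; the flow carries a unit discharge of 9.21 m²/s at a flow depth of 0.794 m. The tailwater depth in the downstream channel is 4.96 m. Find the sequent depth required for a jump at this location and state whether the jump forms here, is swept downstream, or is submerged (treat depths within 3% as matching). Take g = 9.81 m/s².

y₂ = 4.29 m; the jump is submerged

V₁ = q/y₁ = 9.21/0.794 = 11.6 m/s. Fr₁ = V₁/√(g·y₁) = 11.6/√(9.81×0.794) = 4.16.
Bélanger equation: y₂/y₁ = ½[√(1 + 8Fr₁²) − 1] = ½[√139.2 − 1] = 5.40.
y₂ = 5.40 × 0.794 = 4.29 m.
Tailwater y_tw = 4.96 m: y_tw > y₂, so the jump is submerged.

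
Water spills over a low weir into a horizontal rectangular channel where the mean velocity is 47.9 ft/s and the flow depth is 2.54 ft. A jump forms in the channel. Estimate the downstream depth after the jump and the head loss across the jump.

y₂ = 17.8 ft; ΔE = 19.6 ft

Fr₁ = V₁/√(g·y₁) = 47.9/√(32.2×2.54) = 5.30.
Sequent-depth ratio: y₂/y₁ = ½[√(1 + 8Fr₁²) − 1] = ½[√225.4 − 1] = 7.01.
y₂ = 7.01 × 2.54 = 17.8 ft.
Head loss: ΔE = (y₂ − y₁)³/(4y₁y₂) = (17.8 − 2.54)³/(4×2.54×17.8) = 3552/181 = 19.6 ft.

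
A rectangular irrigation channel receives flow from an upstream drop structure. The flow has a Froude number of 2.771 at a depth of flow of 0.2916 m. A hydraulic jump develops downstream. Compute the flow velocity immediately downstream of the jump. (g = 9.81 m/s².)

V₂ = 1.358 m/s

Fr₁ = 2.771 (given).
By Bélanger, y₂/y₁ = ½[√(1 + 8Fr₁²) − 1] = ½[√62.428 − 1] = 3.451.
y₂ = 3.451 × 0.2916 = 1.006 m.
V₁ = Fr₁·√(g·y₁) = 2.771×√(9.81×0.2916) = 4.687 m/s; q = V₁·y₁ = 1.367 m²/s.
V₂ = q/y₂ = 1.367/1.006 = 1.358 m/s.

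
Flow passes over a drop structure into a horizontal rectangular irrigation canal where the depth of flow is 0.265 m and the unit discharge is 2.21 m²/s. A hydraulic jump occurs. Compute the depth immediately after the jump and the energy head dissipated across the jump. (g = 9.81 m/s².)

y₂ = 1.81 m; ΔE = 1.92 m

V₁ = q/y₁ = 2.21/0.265 = 8.34 m/s. Fr₁ = V₁/√(g·y₁) = 8.34/√(9.81×0.265) = 5.17.
By Bélanger, y₂/y₁ = ½[√(1 + 8Fr₁²) − 1] = ½[√215.0 − 1] = 6.83.
y₂ = 6.83 × 0.265 = 1.81 m.
V₂ = q/y₂ = 2.21/1.81 = 1.22 m/s. E₁ = y₁ + V₁²/2g = 3.81 m; E₂ = y₂ + V₂²/2g = 1.89 m. ΔE = E₁ − E₂ = 1.92 m.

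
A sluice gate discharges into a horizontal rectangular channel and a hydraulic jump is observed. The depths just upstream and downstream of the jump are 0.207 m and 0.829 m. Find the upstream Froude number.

For a rectangular channel the momentum equation gives q² = ½·g·y₁·y₂·(y₁ + y₂) = ½×9.81×0.207×0.829×1.04 = 0.872.
q = √0.872 = 0.934 m²/s.
V₁ = q/y₁ = 4.51 m/s; Fr₁ = V₁/√(g·y₁) = 3.17.

Fr₁ = 3.17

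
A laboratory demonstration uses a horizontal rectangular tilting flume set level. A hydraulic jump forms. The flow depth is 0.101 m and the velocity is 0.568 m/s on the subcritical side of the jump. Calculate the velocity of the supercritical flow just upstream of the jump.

Fr₂ = V₂/√(g·y₂) = 0.568/√(9.81×0.101) = 0.571.
From the momentum equation (using Fr₂), y₁/y₂ = ½[√(1 + 8Fr₂²) − 1] = ½[√3.605 − 1] = 0.449.
y₁ = 0.449 × 0.101 = 0.0454 m.
V₁ = q/y₁ = 0.0574/0.0454 = 1.26 m/s.

V₁ = 1.26 m/s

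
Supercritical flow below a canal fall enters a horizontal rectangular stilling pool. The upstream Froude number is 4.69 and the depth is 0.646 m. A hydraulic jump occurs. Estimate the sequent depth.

Fr₁ = 4.69 (given).
From the momentum equation for a rectangular channel, y₂/y₁ = ½[√(1 + 8Fr₁²) − 1] = ½[√177.0 − 1] = 6.15.
y₂ = 6.15 × 0.646 = 3.97 m.

y₂ = 3.97 m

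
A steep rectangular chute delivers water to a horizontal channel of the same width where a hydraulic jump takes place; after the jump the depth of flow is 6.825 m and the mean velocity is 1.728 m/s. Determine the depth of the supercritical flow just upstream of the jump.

Fr₂ = V₂/√(g·y₂) = 1.728/√(9.81×6.825) = 0.2112.
Since the conjugate-depth ratio holds either way, y₁/y₂ = ½[√(1 + 8Fr₂²) − 1] = ½[√1.3568 − 1] = 0.08241.
y₁ = 0.08241 × 6.825 = 0.5624 m.

y₁ = 0.5624 m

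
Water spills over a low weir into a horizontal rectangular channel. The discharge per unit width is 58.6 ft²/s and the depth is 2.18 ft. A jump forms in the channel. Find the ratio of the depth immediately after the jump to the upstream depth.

V₁ = q/y₁ = 58.6/2.18 = 26.9 ft/s. Fr₁ = V₁/√(g·y₁) = 26.9/√(32.2×2.18) = 3.21.
Bélanger equation: y₂/y₁ = ½[√(1 + 8Fr₁²) − 1] = ½[√83.35 − 1] = 4.06.

y₂/y₁ = 4.06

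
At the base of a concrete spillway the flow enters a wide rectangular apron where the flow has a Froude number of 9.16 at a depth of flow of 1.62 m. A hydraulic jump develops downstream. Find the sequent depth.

Fr₁ = 9.16 (given).
By Bélanger, y₂/y₁ = ½[√(1 + 8Fr₁²) − 1] = ½[√672.2 − 1] = 12.5.
y₂ = 12.5 × 1.62 = 20.2 m.

y₂ = 20.2 m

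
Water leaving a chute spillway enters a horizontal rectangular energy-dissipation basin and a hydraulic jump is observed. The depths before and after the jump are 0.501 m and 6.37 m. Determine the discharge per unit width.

q = 10.4 m²/s

For a rectangular channel the momentum equation gives q² = ½·g·y₁·y₂·(y₁ + y₂) = ½×9.81×0.501×6.37×6.87 = 108.
q = √108 = 10.4 m²/s.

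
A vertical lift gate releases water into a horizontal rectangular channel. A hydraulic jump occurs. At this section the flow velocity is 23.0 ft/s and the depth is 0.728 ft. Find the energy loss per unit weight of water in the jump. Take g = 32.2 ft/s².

ΔE = 4.19 ft

Fr₁ = V₁/√(g·y₁) = 23.0/√(32.2×0.728) = 4.75.
By Bélanger, y₂/y₁ = ½[√(1 + 8Fr₁²) − 1] = ½[√181.5 − 1] = 6.24.
y₂ = 6.24 × 0.728 = 4.54 ft.
q = V₁·y₁ = 23.0 × 0.728 = 16.7 ft²/s. V₂ = q/y₂ = 16.7/4.54 = 3.69 ft/s. E₁ = y₁ + V₁²/2g = 8.94 ft; E₂ = y₂ + V₂²/2g = 4.75 ft. ΔE = E₁ − E₂ = 4.19 ft.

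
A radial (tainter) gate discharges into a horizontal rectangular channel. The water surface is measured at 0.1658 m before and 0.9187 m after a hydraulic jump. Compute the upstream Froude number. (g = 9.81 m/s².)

Fr₁ = 4.257

For a rectangular channel the momentum equation gives q² = ½·g·y₁·y₂·(y₁ + y₂) = ½×9.81×0.1658×0.9187×1.085 = 0.8103.
q = √0.8103 = 0.9001 m²/s.
V₁ = q/y₁ = 5.429 m/s; Fr₁ = V₁/√(g·y₁) = 4.257.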